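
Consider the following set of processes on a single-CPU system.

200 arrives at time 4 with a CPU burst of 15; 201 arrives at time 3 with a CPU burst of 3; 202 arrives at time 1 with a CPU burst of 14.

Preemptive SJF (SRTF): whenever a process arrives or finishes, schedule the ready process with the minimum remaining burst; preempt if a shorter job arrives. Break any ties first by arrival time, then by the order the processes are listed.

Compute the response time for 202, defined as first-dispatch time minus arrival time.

0

Timeline: | idle 0-1 | 202 1-3 | 201 3-6 | 202 6-18 | 200 18-33 |
Completion: 200=33  201=6  202=18
Turnaround (C−A): 200=29  201=3  202=17
Response(202) = first start − arrival = 1 − 1 = 0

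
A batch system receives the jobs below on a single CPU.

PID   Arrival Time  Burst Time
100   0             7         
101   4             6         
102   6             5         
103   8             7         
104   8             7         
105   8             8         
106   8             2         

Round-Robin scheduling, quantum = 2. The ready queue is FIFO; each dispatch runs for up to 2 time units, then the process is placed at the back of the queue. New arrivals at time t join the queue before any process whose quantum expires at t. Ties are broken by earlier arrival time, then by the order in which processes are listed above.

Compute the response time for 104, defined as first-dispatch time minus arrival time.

6

Schedule: | 100 0-4 | 101 4-6 | 100 6-8 | 102 8-10 | 101 10-12 | 103 12-14 | 104 14-16 | 105 16-18 | 106 18-20 | 100 20-21 | 102 21-23 | 101 23-25 | 103 25-27 | 104 27-29 | 105 29-31 | 102 31-32 | 103 32-34 | 104 34-36 | 105 36-38 | 103 38-39 | 104 39-40 | 105 40-42 |
Completion: 100=21  101=25  102=32  103=39  104=40  105=42  106=20
Response(104) = first start − arrival = 14 − 8 = 6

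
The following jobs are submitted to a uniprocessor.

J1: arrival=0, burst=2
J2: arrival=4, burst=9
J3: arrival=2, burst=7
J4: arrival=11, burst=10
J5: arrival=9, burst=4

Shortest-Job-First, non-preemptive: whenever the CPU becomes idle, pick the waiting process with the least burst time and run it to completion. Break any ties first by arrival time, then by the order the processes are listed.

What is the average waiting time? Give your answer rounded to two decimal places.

Timeline: | J1 0-2 | J3 2-9 | J5 9-13 | J2 13-22 | J4 22-32 |
Completion: J1=2  J2=22  J3=9  J4=32  J5=13
Turnaround (C−A): J1=2  J2=18  J3=7  J4=21  J5=4
Waiting times: J1=0, J2=9, J3=0, J4=11, J5=0
Average waiting = (0+9+0+11+0) / 5 = 20/5 = 4.00

4.00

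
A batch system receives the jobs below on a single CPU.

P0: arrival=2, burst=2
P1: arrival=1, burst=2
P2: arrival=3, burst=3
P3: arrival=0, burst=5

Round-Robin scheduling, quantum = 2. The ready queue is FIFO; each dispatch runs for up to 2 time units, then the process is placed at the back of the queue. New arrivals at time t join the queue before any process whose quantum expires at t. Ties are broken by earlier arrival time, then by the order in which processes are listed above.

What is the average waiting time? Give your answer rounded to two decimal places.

Timeline: | P3 0-2 | P1 2-4 | P0 4-6 | P3 6-8 | P2 8-10 | P3 10-11 | P2 11-12 |
Completion: P0=6  P1=4  P2=12  P3=11
Turnaround (C−A): P0=4  P1=3  P2=9  P3=11
Waiting times: P0=2, P1=1, P2=6, P3=6
Average waiting = (2+1+6+6) / 4 = 15/4 = 3.75

3.75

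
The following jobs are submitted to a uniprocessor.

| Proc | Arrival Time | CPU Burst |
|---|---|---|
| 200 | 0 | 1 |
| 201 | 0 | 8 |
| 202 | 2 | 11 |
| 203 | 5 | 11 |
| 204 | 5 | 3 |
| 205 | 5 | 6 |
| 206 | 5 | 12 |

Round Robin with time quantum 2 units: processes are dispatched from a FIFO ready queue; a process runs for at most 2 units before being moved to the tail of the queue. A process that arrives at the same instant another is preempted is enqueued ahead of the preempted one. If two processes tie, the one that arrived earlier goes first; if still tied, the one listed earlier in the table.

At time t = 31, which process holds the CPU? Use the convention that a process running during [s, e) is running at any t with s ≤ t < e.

203

Schedule: | 200 0-1 | 201 1-3 | 202 3-5 | 201 5-7 | 203 7-9 | 204 9-11 | 205 11-13 | 206 13-15 | 202 15-17 | 201 17-19 | 203 19-21 | 204 21-22 | 205 22-24 | 206 24-26 | 202 26-28 | 201 28-30 | 203 30-32 | 205 32-34 | 206 34-36 | 202 36-38 | 203 38-40 | 206 40-42 | 202 42-44 | 203 44-46 | 206 46-48 | 202 48-49 | 203 49-50 | 206 50-52 |
Completion: 200=1  201=30  202=49  203=50  204=22  205=34  206=52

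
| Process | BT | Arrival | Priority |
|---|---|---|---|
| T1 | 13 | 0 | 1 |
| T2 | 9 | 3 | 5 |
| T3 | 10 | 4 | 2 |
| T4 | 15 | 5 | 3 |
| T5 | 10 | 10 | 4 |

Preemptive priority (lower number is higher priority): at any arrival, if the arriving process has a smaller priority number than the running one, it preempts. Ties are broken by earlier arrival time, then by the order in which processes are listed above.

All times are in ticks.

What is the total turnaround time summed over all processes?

Timeline: | T1 0-13 | T3 13-23 | T4 23-38 | T5 38-48 | T2 48-57 |
Completion: T1=13  T2=57  T3=23  T4=38  T5=48
Turnaround (C−A): T1=13  T2=54  T3=19  T4=33  T5=38
Turnaround = completion − arrival: T1=13, T2=54, T3=19, T4=33, T5=38
Total turnaround = 13 + 54 + 19 + 33 + 38 = 157

157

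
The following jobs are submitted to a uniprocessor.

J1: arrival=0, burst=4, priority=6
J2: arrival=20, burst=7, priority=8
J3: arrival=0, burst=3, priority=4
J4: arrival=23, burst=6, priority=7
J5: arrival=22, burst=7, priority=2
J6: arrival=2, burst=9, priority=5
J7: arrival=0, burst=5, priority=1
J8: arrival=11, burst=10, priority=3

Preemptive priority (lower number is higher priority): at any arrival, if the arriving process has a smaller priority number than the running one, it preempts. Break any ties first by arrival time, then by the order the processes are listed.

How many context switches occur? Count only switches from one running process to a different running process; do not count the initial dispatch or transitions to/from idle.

9

Gantt: | J7 0-5 | J3 5-8 | J6 8-11 | J8 11-21 | J6 21-22 | J5 22-29 | J6 29-34 | J1 34-38 | J4 38-44 | J2 44-51 |
Completion: J1=38  J2=51  J3=8  J4=44  J5=29  J6=34  J7=5  J8=21
Turnaround (C−A): J1=38  J2=31  J3=8  J4=21  J5=7  J6=32  J7=5  J8=10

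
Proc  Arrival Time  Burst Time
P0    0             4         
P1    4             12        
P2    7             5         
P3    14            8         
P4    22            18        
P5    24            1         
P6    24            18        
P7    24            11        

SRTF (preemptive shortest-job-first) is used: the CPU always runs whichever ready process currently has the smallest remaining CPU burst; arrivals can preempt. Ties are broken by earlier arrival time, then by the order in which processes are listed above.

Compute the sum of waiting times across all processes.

Timeline: | P0 0-4 | P1 4-7 | P2 7-12 | P1 12-21 | P3 21-24 | P5 24-25 | P3 25-30 | P7 30-41 | P4 41-59 | P6 59-77 |
Completion: P0=4  P1=21  P2=12  P3=30  P4=59  P5=25  P6=77  P7=41
Turnaround (C−A): P0=4  P1=17  P2=5  P3=16  P4=37  P5=1  P6=53  P7=17
Waiting = turnaround − burst: P0=0, P1=5, P2=0, P3=8, P4=19, P5=0, P6=35, P7=6
Total waiting = 0 + 5 + 0 + 8 + 19 + 0 + 35 + 6 = 73

73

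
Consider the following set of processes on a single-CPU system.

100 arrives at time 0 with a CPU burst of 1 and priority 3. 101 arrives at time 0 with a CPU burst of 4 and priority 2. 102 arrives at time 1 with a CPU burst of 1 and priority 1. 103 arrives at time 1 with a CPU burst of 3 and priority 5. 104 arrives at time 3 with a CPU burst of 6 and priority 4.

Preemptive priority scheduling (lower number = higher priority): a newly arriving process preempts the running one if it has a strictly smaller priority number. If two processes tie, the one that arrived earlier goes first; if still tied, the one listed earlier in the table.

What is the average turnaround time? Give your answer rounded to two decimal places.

Schedule: | 101 0-1 | 102 1-2 | 101 2-5 | 100 5-6 | 104 6-12 | 103 12-15 |
Completion: 100=6  101=5  102=2  103=15  104=12
Turnaround (C−A): 100=6  101=5  102=1  103=14  104=9
Turnaround times: 100=6, 101=5, 102=1, 103=14, 104=9
Average turnaround = (6+5+1+14+9) / 5 = 35/5 = 7.00

7.00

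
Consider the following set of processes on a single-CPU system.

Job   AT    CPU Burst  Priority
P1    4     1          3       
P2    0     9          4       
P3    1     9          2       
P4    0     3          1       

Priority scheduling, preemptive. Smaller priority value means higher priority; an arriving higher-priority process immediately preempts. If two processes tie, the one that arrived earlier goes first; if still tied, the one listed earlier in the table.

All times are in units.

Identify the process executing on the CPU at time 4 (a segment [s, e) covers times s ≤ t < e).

P3

Timeline: | P4 0-3 | P3 3-12 | P1 12-13 | P2 13-22 |
Completion: P1=13  P2=22  P3=12  P4=3
Turnaround (C−A): P1=9  P2=22  P3=11  P4=3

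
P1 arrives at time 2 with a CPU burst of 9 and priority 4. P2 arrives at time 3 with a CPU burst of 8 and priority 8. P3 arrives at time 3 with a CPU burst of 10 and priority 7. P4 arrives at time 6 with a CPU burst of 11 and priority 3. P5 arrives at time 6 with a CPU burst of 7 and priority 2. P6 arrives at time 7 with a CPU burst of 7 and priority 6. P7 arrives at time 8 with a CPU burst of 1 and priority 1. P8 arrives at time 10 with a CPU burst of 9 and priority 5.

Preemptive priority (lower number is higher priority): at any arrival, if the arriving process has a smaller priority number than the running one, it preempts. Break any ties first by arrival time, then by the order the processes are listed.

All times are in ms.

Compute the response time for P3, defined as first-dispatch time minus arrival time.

43

Schedule: | idle 0-2 | P1 2-6 | P5 6-8 | P7 8-9 | P5 9-14 | P4 14-25 | P1 25-30 | P8 30-39 | P6 39-46 | P3 46-56 | P2 56-64 |
Completion: P1=30  P2=64  P3=56  P4=25  P5=14  P6=46  P7=9  P8=39
Response(P3) = first start − arrival = 46 − 3 = 43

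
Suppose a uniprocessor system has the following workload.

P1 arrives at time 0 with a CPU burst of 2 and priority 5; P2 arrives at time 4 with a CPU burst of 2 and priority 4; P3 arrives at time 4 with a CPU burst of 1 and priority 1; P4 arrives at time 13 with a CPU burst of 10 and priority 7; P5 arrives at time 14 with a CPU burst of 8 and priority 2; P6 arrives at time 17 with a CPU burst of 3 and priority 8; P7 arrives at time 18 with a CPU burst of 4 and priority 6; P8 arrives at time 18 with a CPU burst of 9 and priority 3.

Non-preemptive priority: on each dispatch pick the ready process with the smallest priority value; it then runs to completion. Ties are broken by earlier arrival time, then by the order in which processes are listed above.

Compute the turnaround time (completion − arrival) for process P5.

17

Schedule: | P1 0-2 | idle 2-4 | P3 4-5 | P2 5-7 | idle 7-13 | P4 13-23 | P5 23-31 | P8 31-40 | P7 40-44 | P6 44-47 |
Completion: P1=2  P2=7  P3=5  P4=23  P5=31  P6=47  P7=44  P8=40
Turnaround (C−A): P1=2  P2=3  P3=1  P4=10  P5=17  P6=30  P7=26  P8=22
Turnaround(P5) = completion − arrival = 31 − 14 = 17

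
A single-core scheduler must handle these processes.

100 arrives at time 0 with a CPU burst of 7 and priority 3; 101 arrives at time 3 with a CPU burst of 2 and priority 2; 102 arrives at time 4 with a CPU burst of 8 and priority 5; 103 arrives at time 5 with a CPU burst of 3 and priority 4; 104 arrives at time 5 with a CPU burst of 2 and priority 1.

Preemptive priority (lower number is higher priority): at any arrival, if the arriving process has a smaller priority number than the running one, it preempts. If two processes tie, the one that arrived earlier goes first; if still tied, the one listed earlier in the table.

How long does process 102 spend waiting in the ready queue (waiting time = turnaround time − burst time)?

Timeline: | 100 0-3 | 101 3-5 | 104 5-7 | 100 7-11 | 103 11-14 | 102 14-22 |
Completion: 100=11  101=5  102=22  103=14  104=7
Turnaround (C−A): 100=11  101=2  102=18  103=9  104=2
Waiting(102) = turnaround − burst = 18 − 8 = 10

10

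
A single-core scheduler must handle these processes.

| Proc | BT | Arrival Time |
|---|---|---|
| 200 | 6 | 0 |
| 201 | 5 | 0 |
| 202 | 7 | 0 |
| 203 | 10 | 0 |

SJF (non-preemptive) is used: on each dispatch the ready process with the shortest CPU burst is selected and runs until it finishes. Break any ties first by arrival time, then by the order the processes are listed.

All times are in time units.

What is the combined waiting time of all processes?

34

Timeline: | 201 0-5 | 200 5-11 | 202 11-18 | 203 18-28 |
Completion: 200=11  201=5  202=18  203=28
Waiting = turnaround − burst: 200=5, 201=0, 202=11, 203=18
Total waiting = 5 + 0 + 11 + 18 = 34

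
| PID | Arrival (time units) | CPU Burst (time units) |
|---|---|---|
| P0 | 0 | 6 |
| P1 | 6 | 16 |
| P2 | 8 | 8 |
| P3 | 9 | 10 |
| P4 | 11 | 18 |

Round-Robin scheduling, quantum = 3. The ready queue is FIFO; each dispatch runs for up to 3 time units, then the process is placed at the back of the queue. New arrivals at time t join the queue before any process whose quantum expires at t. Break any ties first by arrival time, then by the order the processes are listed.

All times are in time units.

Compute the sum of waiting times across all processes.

Gantt: | P0 0-6 | P1 6-9 | P2 9-12 | P3 12-15 | P1 15-18 | P4 18-21 | P2 21-24 | P3 24-27 | P1 27-30 | P4 30-33 | P2 33-35 | P3 35-38 | P1 38-41 | P4 41-44 | P3 44-45 | P1 45-48 | P4 48-51 | P1 51-52 | P4 52-58 |
Completion: P0=6  P1=52  P2=35  P3=45  P4=58
Turnaround (C−A): P0=6  P1=46  P2=27  P3=36  P4=47
Waiting = turnaround − burst: P0=0, P1=30, P2=19, P3=26, P4=29
Total waiting = 0 + 30 + 19 + 26 + 29 = 104

104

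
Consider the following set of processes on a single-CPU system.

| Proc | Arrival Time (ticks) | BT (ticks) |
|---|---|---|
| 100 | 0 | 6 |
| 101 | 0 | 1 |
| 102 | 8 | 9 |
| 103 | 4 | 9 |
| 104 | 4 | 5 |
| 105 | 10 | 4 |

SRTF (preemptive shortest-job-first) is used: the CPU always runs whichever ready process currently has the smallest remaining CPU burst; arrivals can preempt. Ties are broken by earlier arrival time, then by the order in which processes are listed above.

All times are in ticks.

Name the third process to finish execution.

104

Timeline: | 101 0-1 | 100 1-7 | 104 7-12 | 105 12-16 | 103 16-25 | 102 25-34 |
Completion: 100=7  101=1  102=34  103=25  104=12  105=16
Turnaround (C−A): 100=7  101=1  102=26  103=21  104=8  105=6
Finish order: 101 → 100 → 104 → 105 → 103 → 102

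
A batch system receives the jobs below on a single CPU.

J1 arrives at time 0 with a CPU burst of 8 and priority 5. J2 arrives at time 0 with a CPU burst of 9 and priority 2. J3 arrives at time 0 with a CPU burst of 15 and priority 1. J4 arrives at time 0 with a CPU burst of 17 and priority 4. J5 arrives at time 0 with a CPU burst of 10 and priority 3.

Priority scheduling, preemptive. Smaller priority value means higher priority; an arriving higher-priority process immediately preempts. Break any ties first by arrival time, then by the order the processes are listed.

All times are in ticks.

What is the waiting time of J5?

Gantt: | J3 0-15 | J2 15-24 | J5 24-34 | J4 34-51 | J1 51-59 |
Completion: J1=59  J2=24  J3=15  J4=51  J5=34
Waiting(J5) = turnaround − burst = 34 − 10 = 24

24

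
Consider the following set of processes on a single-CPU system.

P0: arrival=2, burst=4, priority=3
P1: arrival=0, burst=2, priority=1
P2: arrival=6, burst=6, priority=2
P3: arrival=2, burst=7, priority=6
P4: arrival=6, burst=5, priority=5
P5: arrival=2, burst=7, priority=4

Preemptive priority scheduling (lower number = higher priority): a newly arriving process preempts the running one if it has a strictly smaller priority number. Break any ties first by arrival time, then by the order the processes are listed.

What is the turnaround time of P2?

6

Schedule: | P1 0-2 | P0 2-6 | P2 6-12 | P5 12-19 | P4 19-24 | P3 24-31 |
Completion: P0=6  P1=2  P2=12  P3=31  P4=24  P5=19
Turnaround (C−A): P0=4  P1=2  P2=6  P3=29  P4=18  P5=17
Turnaround(P2) = completion − arrival = 12 − 6 = 6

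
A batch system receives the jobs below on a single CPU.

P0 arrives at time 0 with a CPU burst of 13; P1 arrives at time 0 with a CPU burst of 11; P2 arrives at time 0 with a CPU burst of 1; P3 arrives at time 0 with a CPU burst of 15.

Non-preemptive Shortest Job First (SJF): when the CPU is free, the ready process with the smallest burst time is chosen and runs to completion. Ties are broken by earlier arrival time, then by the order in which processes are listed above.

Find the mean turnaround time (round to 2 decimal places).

19.50

Schedule: | P2 0-1 | P1 1-12 | P0 12-25 | P3 25-40 |
Completion: P0=25  P1=12  P2=1  P3=40
Turnaround times: P0=25, P1=12, P2=1, P3=40
Average turnaround = (25+12+1+40) / 4 = 78/4 = 19.50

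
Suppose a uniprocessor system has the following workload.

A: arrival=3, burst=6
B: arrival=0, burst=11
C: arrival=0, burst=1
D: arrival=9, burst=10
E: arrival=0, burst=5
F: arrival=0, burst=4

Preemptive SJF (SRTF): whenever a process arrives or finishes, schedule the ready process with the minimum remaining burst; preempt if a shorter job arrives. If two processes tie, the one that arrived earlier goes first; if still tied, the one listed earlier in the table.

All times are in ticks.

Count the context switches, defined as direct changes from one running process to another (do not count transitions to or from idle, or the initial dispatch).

5

Timeline: | C 0-1 | F 1-5 | E 5-10 | A 10-16 | D 16-26 | B 26-37 |
Completion: A=16  B=37  C=1  D=26  E=10  F=5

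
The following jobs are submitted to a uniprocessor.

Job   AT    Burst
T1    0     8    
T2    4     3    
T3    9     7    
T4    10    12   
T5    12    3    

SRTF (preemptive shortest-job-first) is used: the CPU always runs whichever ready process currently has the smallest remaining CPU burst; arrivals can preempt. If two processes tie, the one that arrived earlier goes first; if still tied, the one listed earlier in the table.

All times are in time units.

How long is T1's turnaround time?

11

Schedule: | T1 0-4 | T2 4-7 | T1 7-11 | T3 11-12 | T5 12-15 | T3 15-21 | T4 21-33 |
Completion: T1=11  T2=7  T3=21  T4=33  T5=15
Turnaround (C−A): T1=11  T2=3  T3=12  T4=23  T5=3
Turnaround(T1) = completion − arrival = 11 − 0 = 11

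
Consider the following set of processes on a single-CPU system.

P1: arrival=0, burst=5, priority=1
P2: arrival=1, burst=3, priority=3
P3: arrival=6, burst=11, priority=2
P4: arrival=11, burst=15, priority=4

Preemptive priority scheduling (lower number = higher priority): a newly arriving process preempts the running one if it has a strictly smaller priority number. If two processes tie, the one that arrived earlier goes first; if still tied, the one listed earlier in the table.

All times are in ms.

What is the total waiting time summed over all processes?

23

Gantt: | P1 0-5 | P2 5-6 | P3 6-17 | P2 17-19 | P4 19-34 |
Completion: P1=5  P2=19  P3=17  P4=34
Turnaround (C−A): P1=5  P2=18  P3=11  P4=23
Waiting = turnaround − burst: P1=0, P2=15, P3=0, P4=8
Total waiting = 0 + 15 + 0 + 8 = 23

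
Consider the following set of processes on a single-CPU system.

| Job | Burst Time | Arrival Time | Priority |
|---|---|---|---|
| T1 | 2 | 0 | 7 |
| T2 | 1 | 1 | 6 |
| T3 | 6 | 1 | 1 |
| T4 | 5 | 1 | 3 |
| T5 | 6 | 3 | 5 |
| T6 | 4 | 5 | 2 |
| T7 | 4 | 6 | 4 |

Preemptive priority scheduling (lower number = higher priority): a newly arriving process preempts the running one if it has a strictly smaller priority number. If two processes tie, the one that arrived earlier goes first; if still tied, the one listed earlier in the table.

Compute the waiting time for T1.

26

Timeline: | T1 0-1 | T3 1-7 | T6 7-11 | T4 11-16 | T7 16-20 | T5 20-26 | T2 26-27 | T1 27-28 |
Completion: T1=28  T2=27  T3=7  T4=16  T5=26  T6=11  T7=20
Turnaround (C−A): T1=28  T2=26  T3=6  T4=15  T5=23  T6=6  T7=14
Waiting(T1) = turnaround − burst = 28 − 2 = 26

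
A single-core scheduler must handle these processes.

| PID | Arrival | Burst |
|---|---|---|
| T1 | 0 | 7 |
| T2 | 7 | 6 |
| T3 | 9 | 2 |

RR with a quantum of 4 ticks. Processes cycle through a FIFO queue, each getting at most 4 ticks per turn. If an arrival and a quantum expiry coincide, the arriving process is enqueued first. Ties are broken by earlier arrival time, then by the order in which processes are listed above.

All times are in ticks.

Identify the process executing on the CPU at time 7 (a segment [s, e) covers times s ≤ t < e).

T2

Timeline: | T1 0-7 | T2 7-11 | T3 11-13 | T2 13-15 |
Completion: T1=7  T2=15  T3=13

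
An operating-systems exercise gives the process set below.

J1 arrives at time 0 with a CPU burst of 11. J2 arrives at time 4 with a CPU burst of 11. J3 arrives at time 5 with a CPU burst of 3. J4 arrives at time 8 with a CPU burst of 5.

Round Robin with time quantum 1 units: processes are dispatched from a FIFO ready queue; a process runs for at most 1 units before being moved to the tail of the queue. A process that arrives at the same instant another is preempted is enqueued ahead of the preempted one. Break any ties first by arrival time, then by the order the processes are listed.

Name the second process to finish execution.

Schedule: | J1 0-4 | J2 4-5 | J1 5-6 | J3 6-7 | J2 7-8 | J1 8-9 | J3 9-10 | J4 10-11 | J2 11-12 | J1 12-13 | J3 13-14 | J4 14-15 | J2 15-16 | J1 16-17 | J4 17-18 | J2 18-19 | J1 19-20 | J4 20-21 | J2 21-22 | J1 22-23 | J4 23-24 | J2 24-25 | J1 25-26 | J2 26-30 |
Completion: J1=26  J2=30  J3=14  J4=24
Turnaround (C−A): J1=26  J2=26  J3=9  J4=16
Finish order: J3 → J4 → J1 → J2

J4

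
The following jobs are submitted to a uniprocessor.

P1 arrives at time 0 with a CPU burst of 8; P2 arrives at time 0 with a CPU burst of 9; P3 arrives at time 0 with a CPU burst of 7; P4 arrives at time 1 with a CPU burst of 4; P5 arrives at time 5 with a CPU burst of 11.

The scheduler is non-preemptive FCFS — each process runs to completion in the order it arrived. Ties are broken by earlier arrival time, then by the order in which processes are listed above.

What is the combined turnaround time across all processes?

Gantt: | P1 0-8 | P2 8-17 | P3 17-24 | P4 24-28 | P5 28-39 |
Completion: P1=8  P2=17  P3=24  P4=28  P5=39
Turnaround (C−A): P1=8  P2=17  P3=24  P4=27  P5=34
Turnaround = completion − arrival: P1=8, P2=17, P3=24, P4=27, P5=34
Total turnaround = 8 + 17 + 24 + 27 + 34 = 110

110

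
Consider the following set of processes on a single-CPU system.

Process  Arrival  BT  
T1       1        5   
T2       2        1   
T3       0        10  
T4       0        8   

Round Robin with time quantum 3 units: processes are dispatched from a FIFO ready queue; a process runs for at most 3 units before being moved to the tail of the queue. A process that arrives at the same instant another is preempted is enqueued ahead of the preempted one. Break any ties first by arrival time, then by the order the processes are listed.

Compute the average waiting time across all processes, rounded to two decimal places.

12.00

Gantt: | T3 0-3 | T4 3-6 | T1 6-9 | T2 9-10 | T3 10-13 | T4 13-16 | T1 16-18 | T3 18-21 | T4 21-23 | T3 23-24 |
Completion: T1=18  T2=10  T3=24  T4=23
Waiting times: T1=12, T2=7, T3=14, T4=15
Average waiting = (12+7+14+15) / 4 = 48/4 = 12.00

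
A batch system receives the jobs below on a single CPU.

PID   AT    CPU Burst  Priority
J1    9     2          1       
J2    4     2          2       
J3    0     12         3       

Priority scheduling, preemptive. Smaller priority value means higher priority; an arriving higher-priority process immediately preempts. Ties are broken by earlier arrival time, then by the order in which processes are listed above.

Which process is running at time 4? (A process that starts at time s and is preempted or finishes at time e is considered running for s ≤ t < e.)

J2

Timeline: | J3 0-4 | J2 4-6 | J3 6-9 | J1 9-11 | J3 11-16 |
Completion: J1=11  J2=6  J3=16
Turnaround (C−A): J1=2  J2=2  J3=16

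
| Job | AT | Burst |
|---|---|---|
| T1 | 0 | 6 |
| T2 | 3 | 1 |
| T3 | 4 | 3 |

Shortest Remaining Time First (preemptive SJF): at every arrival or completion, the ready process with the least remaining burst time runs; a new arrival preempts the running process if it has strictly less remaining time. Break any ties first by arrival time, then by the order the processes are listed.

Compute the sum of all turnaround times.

14

Gantt: | T1 0-3 | T2 3-4 | T1 4-7 | T3 7-10 |
Completion: T1=7  T2=4  T3=10
Turnaround (C−A): T1=7  T2=1  T3=6
Turnaround = completion − arrival: T1=7, T2=1, T3=6
Total turnaround = 7 + 1 + 6 = 14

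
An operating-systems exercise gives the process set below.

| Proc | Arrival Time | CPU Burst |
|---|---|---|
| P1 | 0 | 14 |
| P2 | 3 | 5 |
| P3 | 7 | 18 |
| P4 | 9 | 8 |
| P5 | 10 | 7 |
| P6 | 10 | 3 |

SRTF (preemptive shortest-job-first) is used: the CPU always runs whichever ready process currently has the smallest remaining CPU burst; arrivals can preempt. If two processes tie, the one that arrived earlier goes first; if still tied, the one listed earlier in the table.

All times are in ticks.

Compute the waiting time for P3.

Gantt: | P1 0-3 | P2 3-8 | P1 8-9 | P4 9-10 | P6 10-13 | P4 13-20 | P5 20-27 | P1 27-37 | P3 37-55 |
Completion: P1=37  P2=8  P3=55  P4=20  P5=27  P6=13
Waiting(P3) = turnaround − burst = 48 − 18 = 30

30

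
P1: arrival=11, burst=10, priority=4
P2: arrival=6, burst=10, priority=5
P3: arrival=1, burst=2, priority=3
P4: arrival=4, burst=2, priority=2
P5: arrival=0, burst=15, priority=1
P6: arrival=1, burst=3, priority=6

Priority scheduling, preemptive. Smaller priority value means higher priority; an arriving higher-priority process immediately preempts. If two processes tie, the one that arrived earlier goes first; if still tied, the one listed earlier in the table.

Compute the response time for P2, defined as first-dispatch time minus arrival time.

23

Schedule: | P5 0-15 | P4 15-17 | P3 17-19 | P1 19-29 | P2 29-39 | P6 39-42 |
Completion: P1=29  P2=39  P3=19  P4=17  P5=15  P6=42
Response(P2) = first start − arrival = 29 − 6 = 23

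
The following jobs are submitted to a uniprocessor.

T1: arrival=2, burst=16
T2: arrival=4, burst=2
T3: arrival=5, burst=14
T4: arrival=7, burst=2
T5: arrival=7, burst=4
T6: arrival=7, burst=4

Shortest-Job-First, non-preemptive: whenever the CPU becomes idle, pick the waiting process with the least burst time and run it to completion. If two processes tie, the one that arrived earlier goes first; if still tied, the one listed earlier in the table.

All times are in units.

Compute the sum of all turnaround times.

128

Timeline: | idle 0-2 | T1 2-18 | T2 18-20 | T4 20-22 | T5 22-26 | T6 26-30 | T3 30-44 |
Completion: T1=18  T2=20  T3=44  T4=22  T5=26  T6=30
Turnaround (C−A): T1=16  T2=16  T3=39  T4=15  T5=19  T6=23
Turnaround = completion − arrival: T1=16, T2=16, T3=39, T4=15, T5=19, T6=23
Total turnaround = 16 + 16 + 39 + 15 + 19 + 23 = 128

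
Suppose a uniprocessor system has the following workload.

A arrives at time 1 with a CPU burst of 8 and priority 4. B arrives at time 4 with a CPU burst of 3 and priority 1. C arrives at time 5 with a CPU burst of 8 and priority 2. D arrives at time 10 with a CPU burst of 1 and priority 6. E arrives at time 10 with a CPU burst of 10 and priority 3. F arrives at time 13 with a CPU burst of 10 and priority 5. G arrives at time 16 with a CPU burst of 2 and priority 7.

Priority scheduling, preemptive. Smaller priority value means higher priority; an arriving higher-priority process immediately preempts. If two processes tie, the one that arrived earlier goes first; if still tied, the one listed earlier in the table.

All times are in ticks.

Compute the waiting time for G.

Timeline: | idle 0-1 | A 1-4 | B 4-7 | C 7-15 | E 15-25 | A 25-30 | F 30-40 | D 40-41 | G 41-43 |
Completion: A=30  B=7  C=15  D=41  E=25  F=40  G=43
Turnaround (C−A): A=29  B=3  C=10  D=31  E=15  F=27  G=27
Waiting(G) = turnaround − burst = 27 − 2 = 25

25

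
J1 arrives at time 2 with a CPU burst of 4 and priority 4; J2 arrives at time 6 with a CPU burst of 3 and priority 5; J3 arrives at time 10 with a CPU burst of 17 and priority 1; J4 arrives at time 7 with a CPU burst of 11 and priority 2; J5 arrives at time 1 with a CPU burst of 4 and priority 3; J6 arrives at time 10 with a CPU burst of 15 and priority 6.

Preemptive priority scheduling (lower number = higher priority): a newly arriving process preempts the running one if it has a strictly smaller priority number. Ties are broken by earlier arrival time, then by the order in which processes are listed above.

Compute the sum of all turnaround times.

163

Timeline: | idle 0-1 | J5 1-5 | J1 5-7 | J4 7-10 | J3 10-27 | J4 27-35 | J1 35-37 | J2 37-40 | J6 40-55 |
Completion: J1=37  J2=40  J3=27  J4=35  J5=5  J6=55
Turnaround = completion − arrival: J1=35, J2=34, J3=17, J4=28, J5=4, J6=45
Total turnaround = 35 + 34 + 17 + 28 + 4 + 45 = 163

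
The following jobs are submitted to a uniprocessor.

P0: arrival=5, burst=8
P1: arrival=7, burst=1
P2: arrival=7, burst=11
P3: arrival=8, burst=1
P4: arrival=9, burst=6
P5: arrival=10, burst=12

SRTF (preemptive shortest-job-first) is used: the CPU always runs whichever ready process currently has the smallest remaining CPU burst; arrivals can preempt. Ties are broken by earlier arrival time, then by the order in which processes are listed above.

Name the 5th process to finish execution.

P2

Gantt: | idle 0-5 | P0 5-7 | P1 7-8 | P3 8-9 | P0 9-15 | P4 15-21 | P2 21-32 | P5 32-44 |
Completion: P0=15  P1=8  P2=32  P3=9  P4=21  P5=44
Turnaround (C−A): P0=10  P1=1  P2=25  P3=1  P4=12  P5=34
Finish order: P1 → P3 → P0 → P4 → P2 → P5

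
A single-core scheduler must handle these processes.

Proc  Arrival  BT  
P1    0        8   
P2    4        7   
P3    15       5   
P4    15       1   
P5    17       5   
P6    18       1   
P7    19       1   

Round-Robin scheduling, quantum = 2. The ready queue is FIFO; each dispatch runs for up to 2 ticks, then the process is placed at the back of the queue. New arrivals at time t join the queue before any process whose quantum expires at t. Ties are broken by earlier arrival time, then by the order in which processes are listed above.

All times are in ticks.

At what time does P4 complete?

Timeline: | P1 0-4 | P2 4-6 | P1 6-8 | P2 8-10 | P1 10-12 | P2 12-15 | P3 15-17 | P4 17-18 | P5 18-20 | P3 20-22 | P6 22-23 | P7 23-24 | P5 24-26 | P3 26-27 | P5 27-28 |
Completion: P1=12  P2=15  P3=27  P4=18  P5=28  P6=23  P7=24

18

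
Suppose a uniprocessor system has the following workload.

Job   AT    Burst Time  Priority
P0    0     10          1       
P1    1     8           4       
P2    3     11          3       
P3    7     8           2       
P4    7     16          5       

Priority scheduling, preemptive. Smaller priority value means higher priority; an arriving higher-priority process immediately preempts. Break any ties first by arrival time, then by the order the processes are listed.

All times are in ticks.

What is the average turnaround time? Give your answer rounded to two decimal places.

25.80

Timeline: | P0 0-10 | P3 10-18 | P2 18-29 | P1 29-37 | P4 37-53 |
Completion: P0=10  P1=37  P2=29  P3=18  P4=53
Turnaround (C−A): P0=10  P1=36  P2=26  P3=11  P4=46
Turnaround times: P0=10, P1=36, P2=26, P3=11, P4=46
Average turnaround = (10+36+26+11+46) / 5 = 129/5 = 25.80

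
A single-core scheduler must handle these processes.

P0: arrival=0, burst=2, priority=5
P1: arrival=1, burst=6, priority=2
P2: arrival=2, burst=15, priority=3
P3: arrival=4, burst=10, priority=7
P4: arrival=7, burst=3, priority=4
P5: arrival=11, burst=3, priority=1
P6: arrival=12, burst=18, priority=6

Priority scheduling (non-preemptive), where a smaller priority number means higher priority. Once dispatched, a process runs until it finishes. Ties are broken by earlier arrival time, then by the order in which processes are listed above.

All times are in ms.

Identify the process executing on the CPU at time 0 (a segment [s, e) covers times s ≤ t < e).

Schedule: | P0 0-2 | P1 2-8 | P2 8-23 | P5 23-26 | P4 26-29 | P6 29-47 | P3 47-57 |
Completion: P0=2  P1=8  P2=23  P3=57  P4=29  P5=26  P6=47
Turnaround (C−A): P0=2  P1=7  P2=21  P3=53  P4=22  P5=15  P6=35

P0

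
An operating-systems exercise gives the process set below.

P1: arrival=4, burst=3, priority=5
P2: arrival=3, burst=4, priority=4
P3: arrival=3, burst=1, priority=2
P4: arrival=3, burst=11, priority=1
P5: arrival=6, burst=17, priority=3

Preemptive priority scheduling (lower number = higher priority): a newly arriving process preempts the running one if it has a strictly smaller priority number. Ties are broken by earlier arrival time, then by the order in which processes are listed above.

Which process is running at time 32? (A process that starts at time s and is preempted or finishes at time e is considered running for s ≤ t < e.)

P2

Timeline: | idle 0-3 | P4 3-14 | P3 14-15 | P5 15-32 | P2 32-36 | P1 36-39 |
Completion: P1=39  P2=36  P3=15  P4=14  P5=32
Turnaround (C−A): P1=35  P2=33  P3=12  P4=11  P5=26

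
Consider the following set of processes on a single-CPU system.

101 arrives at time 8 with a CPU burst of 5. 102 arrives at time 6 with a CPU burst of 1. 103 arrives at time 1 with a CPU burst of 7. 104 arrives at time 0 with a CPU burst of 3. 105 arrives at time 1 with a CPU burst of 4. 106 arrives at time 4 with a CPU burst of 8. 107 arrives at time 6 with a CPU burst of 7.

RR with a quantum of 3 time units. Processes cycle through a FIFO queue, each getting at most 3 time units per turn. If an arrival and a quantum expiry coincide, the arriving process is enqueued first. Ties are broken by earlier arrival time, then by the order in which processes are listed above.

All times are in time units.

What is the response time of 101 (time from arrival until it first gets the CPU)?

11

Gantt: | 104 0-3 | 103 3-6 | 105 6-9 | 106 9-12 | 102 12-13 | 107 13-16 | 103 16-19 | 101 19-22 | 105 22-23 | 106 23-26 | 107 26-29 | 103 29-30 | 101 30-32 | 106 32-34 | 107 34-35 |
Completion: 101=32  102=13  103=30  104=3  105=23  106=34  107=35
Response(101) = first start − arrival = 19 − 8 = 11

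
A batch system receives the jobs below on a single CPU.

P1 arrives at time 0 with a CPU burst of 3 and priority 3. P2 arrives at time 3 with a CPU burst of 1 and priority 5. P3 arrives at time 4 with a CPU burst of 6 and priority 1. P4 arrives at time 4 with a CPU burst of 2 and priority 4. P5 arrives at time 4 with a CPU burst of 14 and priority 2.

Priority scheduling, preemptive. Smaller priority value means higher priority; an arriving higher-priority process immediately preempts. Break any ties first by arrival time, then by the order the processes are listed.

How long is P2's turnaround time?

Timeline: | P1 0-3 | P2 3-4 | P3 4-10 | P5 10-24 | P4 24-26 |
Completion: P1=3  P2=4  P3=10  P4=26  P5=24
Turnaround (C−A): P1=3  P2=1  P3=6  P4=22  P5=20
Turnaround(P2) = completion − arrival = 4 − 3 = 1

1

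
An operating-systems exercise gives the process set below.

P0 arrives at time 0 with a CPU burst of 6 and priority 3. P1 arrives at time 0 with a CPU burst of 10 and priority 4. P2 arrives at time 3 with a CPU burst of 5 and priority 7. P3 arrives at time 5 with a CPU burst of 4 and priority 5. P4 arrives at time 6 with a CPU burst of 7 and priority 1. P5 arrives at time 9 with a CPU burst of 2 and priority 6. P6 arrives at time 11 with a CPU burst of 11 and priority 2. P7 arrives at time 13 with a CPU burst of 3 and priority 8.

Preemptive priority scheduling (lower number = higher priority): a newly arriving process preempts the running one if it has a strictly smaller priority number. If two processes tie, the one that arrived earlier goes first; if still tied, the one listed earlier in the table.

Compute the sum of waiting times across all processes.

153

Schedule: | P0 0-6 | P4 6-13 | P6 13-24 | P1 24-34 | P3 34-38 | P5 38-40 | P2 40-45 | P7 45-48 |
Completion: P0=6  P1=34  P2=45  P3=38  P4=13  P5=40  P6=24  P7=48
Turnaround (C−A): P0=6  P1=34  P2=42  P3=33  P4=7  P5=31  P6=13  P7=35
Waiting = turnaround − burst: P0=0, P1=24, P2=37, P3=29, P4=0, P5=29, P6=2, P7=32
Total waiting = 0 + 24 + 37 + 29 + 0 + 29 + 2 + 32 = 153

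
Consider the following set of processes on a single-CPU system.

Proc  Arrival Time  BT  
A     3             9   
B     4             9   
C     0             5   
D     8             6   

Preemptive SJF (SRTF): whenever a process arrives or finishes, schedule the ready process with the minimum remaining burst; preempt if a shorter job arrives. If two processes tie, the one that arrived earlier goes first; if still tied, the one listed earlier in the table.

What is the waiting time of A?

Gantt: | C 0-5 | A 5-14 | D 14-20 | B 20-29 |
Completion: A=14  B=29  C=5  D=20
Waiting(A) = turnaround − burst = 11 − 9 = 2

2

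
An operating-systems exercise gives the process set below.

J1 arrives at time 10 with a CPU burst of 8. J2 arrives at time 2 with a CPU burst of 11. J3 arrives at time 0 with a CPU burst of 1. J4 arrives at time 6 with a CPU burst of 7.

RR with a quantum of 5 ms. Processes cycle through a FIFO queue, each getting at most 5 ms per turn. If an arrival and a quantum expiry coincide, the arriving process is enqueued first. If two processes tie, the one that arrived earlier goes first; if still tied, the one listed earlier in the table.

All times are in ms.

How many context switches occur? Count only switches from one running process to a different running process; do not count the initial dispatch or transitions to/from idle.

6

Gantt: | J3 0-1 | idle 1-2 | J2 2-7 | J4 7-12 | J2 12-17 | J1 17-22 | J4 22-24 | J2 24-25 | J1 25-28 |
Completion: J1=28  J2=25  J3=1  J4=24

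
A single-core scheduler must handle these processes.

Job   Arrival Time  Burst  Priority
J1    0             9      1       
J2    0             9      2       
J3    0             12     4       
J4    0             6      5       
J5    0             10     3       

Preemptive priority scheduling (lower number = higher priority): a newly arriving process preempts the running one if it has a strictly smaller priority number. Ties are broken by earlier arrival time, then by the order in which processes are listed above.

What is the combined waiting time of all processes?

95

Schedule: | J1 0-9 | J2 9-18 | J5 18-28 | J3 28-40 | J4 40-46 |
Completion: J1=9  J2=18  J3=40  J4=46  J5=28
Turnaround (C−A): J1=9  J2=18  J3=40  J4=46  J5=28
Waiting = turnaround − burst: J1=0, J2=9, J3=28, J4=40, J5=18
Total waiting = 0 + 9 + 28 + 40 + 18 = 95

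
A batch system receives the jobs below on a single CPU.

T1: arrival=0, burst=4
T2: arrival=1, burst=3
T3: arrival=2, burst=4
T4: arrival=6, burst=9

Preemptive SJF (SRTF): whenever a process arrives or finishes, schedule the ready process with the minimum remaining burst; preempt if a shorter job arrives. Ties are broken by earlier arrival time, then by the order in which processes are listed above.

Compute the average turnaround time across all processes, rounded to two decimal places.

Timeline: | T1 0-4 | T2 4-7 | T3 7-11 | T4 11-20 |
Completion: T1=4  T2=7  T3=11  T4=20
Turnaround times: T1=4, T2=6, T3=9, T4=14
Average turnaround = (4+6+9+14) / 4 = 33/4 = 8.25

8.25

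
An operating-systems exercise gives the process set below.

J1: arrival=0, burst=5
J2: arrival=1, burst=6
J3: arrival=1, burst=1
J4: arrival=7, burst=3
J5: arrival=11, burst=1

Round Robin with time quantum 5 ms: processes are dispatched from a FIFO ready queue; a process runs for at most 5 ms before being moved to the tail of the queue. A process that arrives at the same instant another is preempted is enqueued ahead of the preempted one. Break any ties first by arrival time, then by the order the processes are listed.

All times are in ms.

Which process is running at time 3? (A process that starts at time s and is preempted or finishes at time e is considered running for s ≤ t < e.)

Timeline: | J1 0-5 | J2 5-10 | J3 10-11 | J4 11-14 | J2 14-15 | J5 15-16 |
Completion: J1=5  J2=15  J3=11  J4=14  J5=16

J1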